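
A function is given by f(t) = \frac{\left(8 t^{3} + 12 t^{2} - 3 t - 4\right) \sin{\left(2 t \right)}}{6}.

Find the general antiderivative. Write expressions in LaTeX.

F(t) = - \frac{2 t^{3} \cos{\left(2 t \right)}}{3} + t^{2} \sin{\left(2 t \right)} - t^{2} \cos{\left(2 t \right)} + t \sin{\left(2 t \right)} + \frac{5 t \cos{\left(2 t \right)}}{4} - \frac{5 \sin{\left(2 t \right)}}{8} + \frac{5 \cos{\left(2 t \right)}}{6} + C

A first test for any F(t): its t-derivative must equal f(t) identically.
Check: d/dt[- \frac{2 t^{3} \cos{\left(2 t \right)}}{3} + t^{2} \sin{\left(2 t \right)} - t^{2} \cos{\left(2 t \right)} + t \sin{\left(2 t \right)} + \frac{5 t \cos{\left(2 t \right)}}{4} - \frac{5 \sin{\left(2 t \right)}}{8} + \frac{5 \cos{\left(2 t \right)}}{6}] = \frac{4 t^{3} \sin{\left(2 t \right)}}{3} + 2 t^{2} \sin{\left(2 t \right)} - \frac{t \sin{\left(2 t \right)}}{2} - \frac{2 \sin{\left(2 t \right)}}{3}, which equals f(t).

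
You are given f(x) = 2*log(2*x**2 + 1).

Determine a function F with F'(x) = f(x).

Recover f(x) by differentiating a candidate F(x); any mismatch rules it out.
Check: d/dx[2*x*log(2*x**2 + 1) - 4*x + 2*sqrt(2)*atan(sqrt(2)*x)] = 2*log(2*x**2 + 1) = f(x).

An antiderivative is F(x) = 2*x*log(2*x**2 + 1) - 4*x + 2*sqrt(2)*atan(sqrt(2)*x).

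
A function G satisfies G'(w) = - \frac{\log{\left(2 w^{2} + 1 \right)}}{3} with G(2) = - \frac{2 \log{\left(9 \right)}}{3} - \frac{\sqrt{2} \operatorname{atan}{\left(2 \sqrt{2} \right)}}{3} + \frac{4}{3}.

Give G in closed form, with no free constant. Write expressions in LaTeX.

G(w) = - \frac{w \log{\left(2 w^{2} + 1 \right)}}{3} + \frac{2 w}{3} - \frac{\sqrt{2} \operatorname{atan}{\left(\sqrt{2} w \right)}}{3}

For G(w) to be correct, d/dw[G] must agree with the stated G'(w) identically.
A general antiderivative is - \frac{w \log{\left(2 w^{2} + 1 \right)}}{3} + \frac{2 w}{3} - \frac{\sqrt{2} \operatorname{atan}{\left(\sqrt{2} w \right)}}{3} + C.
The condition gives C = - \frac{2 \log{\left(9 \right)}}{3} - \frac{\sqrt{2} \operatorname{atan}{\left(2 \sqrt{2} \right)}}{3} + \frac{4}{3} - (- \frac{2 \log{\left(9 \right)}}{3} - \frac{\sqrt{2} \operatorname{atan}{\left(2 \sqrt{2} \right)}}{3} + \frac{4}{3}) = 0.
So G(w) = - \frac{w \log{\left(2 w^{2} + 1 \right)}}{3} + \frac{2 w}{3} - \frac{\sqrt{2} \operatorname{atan}{\left(\sqrt{2} w \right)}}{3}.
Check: d/dw[- \frac{w \log{\left(2 w^{2} + 1 \right)}}{3} + \frac{2 w}{3} - \frac{\sqrt{2} \operatorname{atan}{\left(\sqrt{2} w \right)}}{3}] = - \frac{\log{\left(2 w^{2} + 1 \right)}}{3} = G'(w).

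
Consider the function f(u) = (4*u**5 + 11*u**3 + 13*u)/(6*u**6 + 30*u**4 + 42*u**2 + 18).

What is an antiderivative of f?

An antiderivative is F(u) = (4*u**2*log(u**2 + 3) + 4*log(u**2 + 3) - 3)/(12*(u**2 + 1)).

Check any antiderivative F(u) by computing F'(u) and comparing it with f(u).
Check: d/du[(4*u**2*log(u**2 + 3) + 4*log(u**2 + 3) - 3)/(12*(u**2 + 1))] = (4*u**5 + 11*u**3 + 13*u)/(6*u**6 + 30*u**4 + 42*u**2 + 18) = f(u).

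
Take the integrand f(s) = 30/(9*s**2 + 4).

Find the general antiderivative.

F(s) = 5*atan(3*s/2) + C

Since d/ds undoes antidifferentiation here, F'(s) = f(s) is required of F(s).
Check: d/ds[5*atan(3*s/2)] = 30/(9*s**2 + 4) = f(s).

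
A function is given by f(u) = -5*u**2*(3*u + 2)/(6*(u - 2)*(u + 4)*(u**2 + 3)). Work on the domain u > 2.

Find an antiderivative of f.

An antiderivative is F(u) = -5*(608*log(u - 2) + 1120*log(u + 4) + 333*log(u**2 + 3) + 24*sqrt(3)*atan(sqrt(3)*u/3))/4788.

Factor the denominator (6*(u - 2)*(u + 4)*(u**2 + 3)) and decompose: f = -5*(37*u + 4)/(266*(u**2 + 3)) - 200/(171*(u + 4)) - 40/(63*(u - 2)); each piece integrates to a log, atan, or power term.
Check: d/du[-5*(608*log(u - 2) + 1120*log(u + 4) + 333*log(u**2 + 3) + 24*sqrt(3)*atan(sqrt(3)*u/3))/4788] = (-15*u**3 - 10*u**2)/(6*u**4 + 12*u**3 - 30*u**2 + 36*u - 144), which equals f(u).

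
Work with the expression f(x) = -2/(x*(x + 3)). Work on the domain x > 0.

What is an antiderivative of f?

An antiderivative is F(x) = -2*log(x)/3 + 2*log(x + 3)/3.

The denominator factors as x*(x + 3); partial fractions split f into directly integrable pieces: 2/(3*(x + 3)) - 2/(3*x).
Check: d/dx[-2*log(x)/3 + 2*log(x + 3)/3] = -2/(x**2 + 3*x), which equals f(x).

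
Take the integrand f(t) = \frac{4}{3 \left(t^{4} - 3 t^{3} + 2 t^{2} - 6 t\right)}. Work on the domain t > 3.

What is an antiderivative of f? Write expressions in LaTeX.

An antiderivative is F(t) = - \frac{2 \log{\left(t \right)}}{9} + \frac{4 \log{\left(t - 3 \right)}}{99} + \frac{\log{\left(t^{2} + 2 \right)}}{11} - \frac{2 \sqrt{2} \operatorname{atan}{\left(\frac{\sqrt{2} t}{2} \right)}}{33}.

Factor the denominator (3 t \left(t - 3\right) \left(t^{2} + 2\right)) and decompose: f = \frac{2 \left(3 t - 2\right)}{33 \left(t^{2} + 2\right)} + \frac{4}{99 \left(t - 3\right)} - \frac{2}{9 t}; each piece integrates to a log, atan, or power term.
Check: d/dt[- \frac{2 \log{\left(t \right)}}{9} + \frac{4 \log{\left(t - 3 \right)}}{99} + \frac{\log{\left(t^{2} + 2 \right)}}{11} - \frac{2 \sqrt{2} \operatorname{atan}{\left(\frac{\sqrt{2} t}{2} \right)}}{33}] = \frac{4}{3 t^{4} - 9 t^{3} + 6 t^{2} - 18 t}, which equals f(t).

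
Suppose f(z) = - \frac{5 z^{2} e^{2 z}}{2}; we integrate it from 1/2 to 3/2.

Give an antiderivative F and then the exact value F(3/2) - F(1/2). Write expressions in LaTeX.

Antiderivative: F(z) = \frac{5 \left(- 2 z^{2} + 2 z - 1\right) e^{2 z}}{8}; value = - \frac{25 e^{3}}{16} + \frac{5 e}{16}

Recognize the product-rule pattern: f = u'v + uv' with u = - \frac{5 z^{2}}{4} + \frac{5 z}{4} - \frac{5}{8}, v = e^{2 z}, so integration by parts undoes it.
F(z) = \frac{5 \left(- 2 z^{2} + 2 z - 1\right) e^{2 z}}{8} is an antiderivative of f.
Check: d/dz[\frac{5 \left(- 2 z^{2} + 2 z - 1\right) e^{2 z}}{8}] = - \frac{5 z^{2} e^{2 z}}{2} = f(z).
F(3/2) = - \frac{25 e^{3}}{16}; F(1/2) = - \frac{5 e}{16}.
Integral = F(3/2) - F(1/2) = - \frac{25 e^{3}}{16} + \frac{5 e}{16}.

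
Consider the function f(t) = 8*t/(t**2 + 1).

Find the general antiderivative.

The substitution u = 2*t**2 + 2 works: f is exactly (dF/du)*(du/dt) for that inner function.
Check: d/dt[4*log(2*t**2 + 2)] = 8*t/(t**2 + 1) = f(t).

F(t) = 4*log(2*t**2 + 2) + C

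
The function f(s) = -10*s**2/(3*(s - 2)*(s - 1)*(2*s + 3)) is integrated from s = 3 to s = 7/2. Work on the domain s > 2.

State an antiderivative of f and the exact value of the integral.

Factor the denominator (3*(s - 2)*(s - 1)*(2*s + 3)) and decompose: f = -6/(7*(2*s + 3)) + 2/(3*(s - 1)) - 40/(21*(s - 2)); each piece integrates to a log, atan, or power term.
F(s) = -40*log(s - 2)/21 + 2*log(s - 1)/3 - 3*log(s + 3/2)/7 is an antiderivative of f.
Check: d/ds[-40*log(s - 2)/21 + 2*log(s - 1)/3 - 3*log(s + 3/2)/7] = -10*s**2/(6*s**3 - 9*s**2 - 15*s + 18), which equals f(s).
F(7/2) = -40*log(3/2)/21 - 3*log(5)/7 + 2*log(5/2)/3; F(3) = -3*log(9/2)/7 + 2*log(2)/3.
Integral = F(7/2) - F(3) = -40*log(3/2)/21 - 3*log(5)/7 - 2*log(2)/3 + 2*log(5/2)/3 + 3*log(9/2)/7.

Antiderivative: F(s) = -40*log(s - 2)/21 + 2*log(s - 1)/3 - 3*log(s + 3/2)/7; value = -40*log(3/2)/21 - 3*log(5)/7 - 2*log(2)/3 + 2*log(5/2)/3 + 3*log(9/2)/7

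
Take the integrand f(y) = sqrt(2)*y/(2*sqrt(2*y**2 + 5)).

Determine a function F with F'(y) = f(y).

f matches the chain-rule pattern g'(h)*h' with inner function h(y) = y**2 + 5/2; substituting u = h(y) collapses the integral.
Check: d/dy[sqrt(2)*sqrt(2*y**2 + 5)/4] = sqrt(2)*y/(2*sqrt(2*y**2 + 5)) = f(y).

An antiderivative is F(y) = sqrt(2)*sqrt(2*y**2 + 5)/4.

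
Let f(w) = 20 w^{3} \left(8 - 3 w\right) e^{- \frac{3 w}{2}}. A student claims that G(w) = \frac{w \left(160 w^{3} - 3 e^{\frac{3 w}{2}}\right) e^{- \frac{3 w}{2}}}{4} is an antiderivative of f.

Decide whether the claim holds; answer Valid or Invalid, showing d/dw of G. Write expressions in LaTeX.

d/dw[G] = \frac{\left(- 240 w^{4} + 640 w^{3} - 3 e^{\frac{3 w}{2}}\right) e^{- \frac{3 w}{2}}}{4}
d/dw[G] - f(w) = - \frac{3}{4} != 0.

Invalid: d/dw[G] - f = - \frac{3}{4}, which is not 0.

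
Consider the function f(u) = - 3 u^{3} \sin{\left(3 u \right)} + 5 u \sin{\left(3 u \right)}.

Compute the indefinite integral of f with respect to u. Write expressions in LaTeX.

The integrand splits into summands that can be handled one at a time.
Check: d/du[u^{3} \cos{\left(3 u \right)} - u^{2} \sin{\left(3 u \right)} - \frac{7 u \cos{\left(3 u \right)}}{3} + \frac{7 \sin{\left(3 u \right)}}{9}] = - 3 u^{3} \sin{\left(3 u \right)} + 5 u \sin{\left(3 u \right)} = f(u).

F(u) = u^{3} \cos{\left(3 u \right)} - u^{2} \sin{\left(3 u \right)} - \frac{7 u \cos{\left(3 u \right)}}{3} + \frac{7 \sin{\left(3 u \right)}}{9} + C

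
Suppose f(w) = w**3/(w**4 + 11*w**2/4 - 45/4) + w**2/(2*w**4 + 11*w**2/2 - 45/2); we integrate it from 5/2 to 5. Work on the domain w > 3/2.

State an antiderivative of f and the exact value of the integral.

The denominator factors as (2*w - 3)*(2*w + 3)*(w**2 + 5); partial fractions split f into directly integrable pieces: 10*(2*w + 1)/(29*(w**2 + 5)) + 6/(29*(2*w + 3)) + 12/(29*(2*w - 3)).
F(w) = 6*log(w - 3/2)/29 + 3*log(w + 3/2)/29 + 10*log(w**2 + 5)/29 + 2*sqrt(5)*atan(sqrt(5)*w/5)/29 is an antiderivative of f.
Check: d/dw[6*log(w - 3/2)/29 + 3*log(w + 3/2)/29 + 10*log(w**2 + 5)/29 + 2*sqrt(5)*atan(sqrt(5)*w/5)/29] = (4*w**3 + 2*w**2)/(4*w**4 + 11*w**2 - 45), which equals f(w).
F(5) = 2*sqrt(5)*atan(sqrt(5))/29 + 3*log(13/2)/29 + 6*log(7/2)/29 + 10*log(30)/29; F(5/2) = 2*sqrt(5)*atan(sqrt(5)/2)/29 + 3*log(4)/29 + 10*log(45/4)/29.
Integral = F(5) - F(5/2) = -10*log(45/4)/29 - 3*log(4)/29 - 2*sqrt(5)*atan(sqrt(5)/2)/29 + 2*sqrt(5)*atan(sqrt(5))/29 + 3*log(13/2)/29 + 6*log(7/2)/29 + 10*log(30)/29.

Antiderivative: F(w) = 6*log(w - 3/2)/29 + 3*log(w + 3/2)/29 + 10*log(w**2 + 5)/29 + 2*sqrt(5)*atan(sqrt(5)*w/5)/29; value = -10*log(45/4)/29 - 3*log(4)/29 - 2*sqrt(5)*atan(sqrt(5)/2)/29 + 2*sqrt(5)*atan(sqrt(5))/29 + 3*log(13/2)/29 + 6*log(7/2)/29 + 10*log(30)/29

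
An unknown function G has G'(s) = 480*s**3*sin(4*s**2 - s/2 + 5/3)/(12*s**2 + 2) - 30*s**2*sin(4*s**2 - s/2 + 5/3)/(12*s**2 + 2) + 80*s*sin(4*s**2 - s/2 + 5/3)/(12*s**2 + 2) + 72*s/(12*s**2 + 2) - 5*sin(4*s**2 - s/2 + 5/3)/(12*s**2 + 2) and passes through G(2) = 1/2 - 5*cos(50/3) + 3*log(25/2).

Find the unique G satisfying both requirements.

G(s) = 3*log(3*s**2 + 1/2) - 5*cos(4*s**2 - s/2 + 5/3) + 1/2

The integrand splits into summands that can be handled one at a time.
A general antiderivative is 3*log(3*s**2 + 1/2) - 5*cos(4*s**2 - s/2 + 5/3) + C.
The condition gives C = 1/2 - 5*cos(50/3) + 3*log(25/2) - (-5*cos(50/3) + 3*log(25/2)) = 1/2.
So G(s) = 3*log(3*s**2 + 1/2) - 5*cos(4*s**2 - s/2 + 5/3) + 1/2.
Check: d/ds[3*log(3*s**2 + 1/2) - 5*cos(4*s**2 - s/2 + 5/3) + 1/2] = (480*s**3*sin(4*s**2 - s/2 + 5/3) - 30*s**2*sin(4*s**2 - s/2 + 5/3) + 80*s*sin(4*s**2 - s/2 + 5/3) + 72*s - 5*sin(4*s**2 - s/2 + 5/3))/(12*s**2 + 2), which equals G'(s).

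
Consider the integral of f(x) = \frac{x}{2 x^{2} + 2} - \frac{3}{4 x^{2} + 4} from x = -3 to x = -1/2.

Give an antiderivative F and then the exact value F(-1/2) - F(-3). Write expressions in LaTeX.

Antiderivative: F(x) = \frac{\log{\left(x^{2} + 1 \right)}}{4} - \frac{3 \operatorname{atan}{\left(x \right)}}{4}; value = - \frac{3 \operatorname{atan}{\left(3 \right)}}{4} - \frac{\log{\left(10 \right)}}{4} + \frac{\log{\left(\frac{5}{4} \right)}}{4} + \frac{3 \operatorname{atan}{\left(\frac{1}{2} \right)}}{4}

Integrate term by term and add the pieces.
F(x) = \frac{\log{\left(x^{2} + 1 \right)}}{4} - \frac{3 \operatorname{atan}{\left(x \right)}}{4} is an antiderivative of f.
Check: d/dx[\frac{\log{\left(x^{2} + 1 \right)}}{4} - \frac{3 \operatorname{atan}{\left(x \right)}}{4}] = \frac{2 x - 3}{4 x^{2} + 4}, which equals f(x).
F(-1/2) = \frac{\log{\left(\frac{5}{4} \right)}}{4} + \frac{3 \operatorname{atan}{\left(\frac{1}{2} \right)}}{4}; F(-3) = \frac{\log{\left(10 \right)}}{4} + \frac{3 \operatorname{atan}{\left(3 \right)}}{4}.
Integral = F(-1/2) - F(-3) = - \frac{3 \operatorname{atan}{\left(3 \right)}}{4} - \frac{\log{\left(10 \right)}}{4} + \frac{\log{\left(\frac{5}{4} \right)}}{4} + \frac{3 \operatorname{atan}{\left(\frac{1}{2} \right)}}{4}.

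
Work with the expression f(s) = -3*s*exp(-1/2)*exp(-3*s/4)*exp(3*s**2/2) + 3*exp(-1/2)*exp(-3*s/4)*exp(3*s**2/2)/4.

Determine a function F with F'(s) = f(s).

The substitution u = 3*s**2/2 - 3*s/4 - 1/2 works: f is exactly (dF/du)*(du/ds) for that inner function.
Check: d/ds[-exp(3*s**2/2 - 3*s/4 - 1/2)] = (3 - 12*s)*exp(-1/2)*exp(-3*s/4)*exp(3*s**2/2)/4, which equals f(s).

An antiderivative is F(s) = -exp(3*s**2/2 - 3*s/4 - 1/2).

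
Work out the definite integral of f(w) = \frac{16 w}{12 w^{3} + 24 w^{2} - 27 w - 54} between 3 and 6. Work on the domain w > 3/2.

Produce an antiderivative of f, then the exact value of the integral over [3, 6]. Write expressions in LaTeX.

Antiderivative: F(w) = \frac{4 \log{\left(w - \frac{3}{2} \right)}}{21} + \frac{4 \log{\left(w + \frac{3}{2} \right)}}{3} - \frac{32 \log{\left(w + 2 \right)}}{21}; value = - \frac{32 \log{\left(8 \right)}}{21} - \frac{8 \log{\left(\frac{9}{2} \right)}}{7} - \frac{4 \log{\left(\frac{3}{2} \right)}}{21} + \frac{32 \log{\left(5 \right)}}{21} + \frac{4 \log{\left(\frac{15}{2} \right)}}{3}

The denominator factors as 3 \left(w + 2\right) \left(2 w - 3\right) \left(2 w + 3\right); partial fractions split f into directly integrable pieces: \frac{8}{3 \left(2 w + 3\right)} + \frac{8}{21 \left(2 w - 3\right)} - \frac{32}{21 \left(w + 2\right)}.
F(w) = \frac{4 \log{\left(w - \frac{3}{2} \right)}}{21} + \frac{4 \log{\left(w + \frac{3}{2} \right)}}{3} - \frac{32 \log{\left(w + 2 \right)}}{21} is an antiderivative of f.
Check: d/dw[\frac{4 \log{\left(w - \frac{3}{2} \right)}}{21} + \frac{4 \log{\left(w + \frac{3}{2} \right)}}{3} - \frac{32 \log{\left(w + 2 \right)}}{21}] = \frac{16 w}{12 w^{3} + 24 w^{2} - 27 w - 54} = f(w).
F(6) = - \frac{32 \log{\left(8 \right)}}{21} + \frac{4 \log{\left(\frac{9}{2} \right)}}{21} + \frac{4 \log{\left(\frac{15}{2} \right)}}{3}; F(3) = - \frac{32 \log{\left(5 \right)}}{21} + \frac{4 \log{\left(\frac{3}{2} \right)}}{21} + \frac{4 \log{\left(\frac{9}{2} \right)}}{3}.
Integral = F(6) - F(3) = - \frac{32 \log{\left(8 \right)}}{21} - \frac{8 \log{\left(\frac{9}{2} \right)}}{7} - \frac{4 \log{\left(\frac{3}{2} \right)}}{21} + \frac{32 \log{\left(5 \right)}}{21} + \frac{4 \log{\left(\frac{15}{2} \right)}}{3}.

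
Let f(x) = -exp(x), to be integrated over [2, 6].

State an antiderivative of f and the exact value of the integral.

Antiderivative: F(x) = -exp(x); value = -exp(6) + exp(2)

A first test for any F(x): its x-derivative must equal f(x) identically.
F(x) = -exp(x) is an antiderivative of f.
Check: d/dx[-exp(x)] = -exp(x) = f(x).
F(6) = -exp(6); F(2) = -exp(2).
Integral = F(6) - F(2) = -exp(6) + exp(2).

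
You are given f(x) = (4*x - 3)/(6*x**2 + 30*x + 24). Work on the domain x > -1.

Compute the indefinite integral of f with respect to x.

F(x) = -7*log(x + 1)/18 + 19*log(x + 4)/18 + C

The denominator factors as 6*(x + 1)*(x + 4); partial fractions split f into directly integrable pieces: 19/(18*(x + 4)) - 7/(18*(x + 1)).
Check: d/dx[-7*log(x + 1)/18 + 19*log(x + 4)/18] = (4*x - 3)/(6*x**2 + 30*x + 24) = f(x).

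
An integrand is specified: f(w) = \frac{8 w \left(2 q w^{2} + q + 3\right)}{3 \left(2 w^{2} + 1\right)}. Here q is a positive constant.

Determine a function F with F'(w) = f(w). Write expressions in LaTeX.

Differentiate the proposed F(w) back; it has to land on f(w) exactly.
Check: d/dw[\frac{2 \left(2 q w^{2} + 3 \log{\left(2 w^{2} + 1 \right)}\right)}{3}] = \frac{16 q w^{3} + 8 q w + 24 w}{6 w^{2} + 3}, which equals f(w).

An antiderivative is F(w) = \frac{2 \left(2 q w^{2} + 3 \log{\left(2 w^{2} + 1 \right)}\right)}{3}.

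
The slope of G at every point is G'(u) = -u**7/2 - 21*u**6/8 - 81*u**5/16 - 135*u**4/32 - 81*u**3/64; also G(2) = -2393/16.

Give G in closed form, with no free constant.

G(u) = -u**8/16 - 3*u**7/8 - 27*u**6/32 - 27*u**5/32 - 81*u**4/256 + 1/2

The substitution w = u**2/2 + 3*u/4 works: G'(u) is exactly (dG/dw)*(dw/du) for that inner function.
A general antiderivative is -(u**2/2 + 3*u/4)**4 + C.
The condition gives C = -2393/16 - (-2401/16) = 1/2.
So G(u) = -u**8/16 - 3*u**7/8 - 27*u**6/32 - 27*u**5/32 - 81*u**4/256 + 1/2.
Check: d/du[-u**8/16 - 3*u**7/8 - 27*u**6/32 - 27*u**5/32 - 81*u**4/256 + 1/2] = -u**7/2 - 21*u**6/8 - 81*u**5/16 - 135*u**4/32 - 81*u**3/64 = G'(u).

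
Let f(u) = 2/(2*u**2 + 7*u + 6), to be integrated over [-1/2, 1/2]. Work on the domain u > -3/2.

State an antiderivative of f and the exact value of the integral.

Factor the denominator ((u + 2)*(2*u + 3)) and decompose: f = 4/(2*u + 3) - 2/(u + 2); each piece integrates to a log, atan, or power term.
F(u) = -2*(-log(u + 3/2) + log(u + 2)) is an antiderivative of f.
Check: d/du[-2*(-log(u + 3/2) + log(u + 2))] = 2/(2*u**2 + 7*u + 6) = f(u).
F(1/2) = -2*log(5/2) + 2*log(2); F(-1/2) = -2*log(3/2).
Integral = F(1/2) - F(-1/2) = -2*log(5/2) + 2*log(3/2) + 2*log(2).

Antiderivative: F(u) = -2*(-log(u + 3/2) + log(u + 2)); value = -2*log(5/2) + 2*log(3/2) + 2*log(2)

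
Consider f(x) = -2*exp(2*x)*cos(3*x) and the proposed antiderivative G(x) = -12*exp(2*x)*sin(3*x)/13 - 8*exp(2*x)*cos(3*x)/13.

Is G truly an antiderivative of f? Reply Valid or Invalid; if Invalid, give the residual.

Invalid: d/dx[G] - f = -2*exp(2*x)*cos(3*x), which is not 0.

d/dx[G] = -4*exp(2*x)*cos(3*x)
d/dx[G] - f(x) = -2*exp(2*x)*cos(3*x) != 0.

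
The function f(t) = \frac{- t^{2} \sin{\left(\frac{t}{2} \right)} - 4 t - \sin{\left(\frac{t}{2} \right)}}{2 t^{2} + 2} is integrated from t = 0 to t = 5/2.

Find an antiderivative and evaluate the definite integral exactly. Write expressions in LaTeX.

Antiderivative: F(t) = - \log{\left(t^{2} + 1 \right)} + \cos{\left(\frac{t}{2} \right)}; value = - \log{\left(\frac{29}{8} \right)} - 1 - \log{\left(2 \right)} + \cos{\left(\frac{5}{4} \right)}

A first test for any F(t): its t-derivative must equal f(t) identically.
F(t) = - \log{\left(t^{2} + 1 \right)} + \cos{\left(\frac{t}{2} \right)} is an antiderivative of f.
Check: d/dt[- \log{\left(t^{2} + 1 \right)} + \cos{\left(\frac{t}{2} \right)}] = \frac{- t^{2} \sin{\left(\frac{t}{2} \right)} - 4 t - \sin{\left(\frac{t}{2} \right)}}{2 t^{2} + 2} = f(t).
F(5/2) = - \log{\left(\frac{29}{4} \right)} + \cos{\left(\frac{5}{4} \right)}; F(0) = 1.
Integral = F(5/2) - F(0) = - \log{\left(\frac{29}{8} \right)} - 1 - \log{\left(2 \right)} + \cos{\left(\frac{5}{4} \right)}.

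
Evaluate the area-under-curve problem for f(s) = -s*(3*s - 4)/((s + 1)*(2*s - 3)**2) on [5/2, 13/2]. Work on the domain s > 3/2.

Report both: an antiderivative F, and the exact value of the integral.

Antiderivative: F(s) = -47*log(s - 3/2)/100 - 7*log(s + 1)/25 + 3/(40*s - 60); value = -47*log(5)/100 - 7*log(15/2)/25 - 3/50 + 7*log(7/2)/25

Factor the denominator ((s + 1)*(2*s - 3)**2) and decompose: f = -47/(50*(2*s - 3)) - 3/(10*(2*s - 3)**2) - 7/(25*(s + 1)); each piece integrates to a log, atan, or power term.
F(s) = -47*log(s - 3/2)/100 - 7*log(s + 1)/25 + 3/(40*s - 60) is an antiderivative of f.
Check: d/ds[-47*log(s - 3/2)/100 - 7*log(s + 1)/25 + 3/(40*s - 60)] = (-3*s**2 + 4*s)/(4*s**3 - 8*s**2 - 3*s + 9), which equals f(s).
F(13/2) = -47*log(5)/100 - 7*log(15/2)/25 + 3/200; F(5/2) = 3/40 - 7*log(7/2)/25.
Integral = F(13/2) - F(5/2) = -47*log(5)/100 - 7*log(15/2)/25 - 3/50 + 7*log(7/2)/25.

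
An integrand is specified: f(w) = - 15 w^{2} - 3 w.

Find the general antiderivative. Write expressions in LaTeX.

Integrate term by term and add the pieces.
Check: d/dw[- \frac{20 w^{3} + 6 w^{2} - 5}{4}] = - 15 w^{2} - 3 w = f(w).

F(w) = - \frac{20 w^{3} + 6 w^{2} - 5}{4} + C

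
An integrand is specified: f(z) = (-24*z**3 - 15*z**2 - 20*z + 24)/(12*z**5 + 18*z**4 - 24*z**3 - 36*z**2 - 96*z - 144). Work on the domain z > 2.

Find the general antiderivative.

The denominator factors as 6*(z - 2)*(z + 2)*(2*z + 3)*(z**2 + 2); partial fractions split f into directly integrable pieces: (12*z - 137)/(306*(z**2 + 2)) - 270/(119*(2*z + 3)) + 49/(36*(z + 2)) - 67/(252*(z - 2)).
Check: d/dz[(-1139*log(z - 2) - 4860*log(z + 3/2) + 5831*log(z + 2) + 84*log(z**2 + 2) - 959*sqrt(2)*atan(sqrt(2)*z/2))/4284] = (-24*z**3 - 15*z**2 - 20*z + 24)/(12*z**5 + 18*z**4 - 24*z**3 - 36*z**2 - 96*z - 144) = f(z).

F(z) = (-1139*log(z - 2) - 4860*log(z + 3/2) + 5831*log(z + 2) + 84*log(z**2 + 2) - 959*sqrt(2)*atan(sqrt(2)*z/2))/4284 + C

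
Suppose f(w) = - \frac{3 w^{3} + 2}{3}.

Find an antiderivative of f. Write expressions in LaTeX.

An antiderivative is F(w) = - \frac{w^{4}}{4} - \frac{2 w}{3}.

For F(w) to be correct the identity F'(w) - f(w) = 0 must hold.
Check: d/dw[- \frac{w^{4}}{4} - \frac{2 w}{3}] = - w^{3} - \frac{2}{3}, which equals f(w).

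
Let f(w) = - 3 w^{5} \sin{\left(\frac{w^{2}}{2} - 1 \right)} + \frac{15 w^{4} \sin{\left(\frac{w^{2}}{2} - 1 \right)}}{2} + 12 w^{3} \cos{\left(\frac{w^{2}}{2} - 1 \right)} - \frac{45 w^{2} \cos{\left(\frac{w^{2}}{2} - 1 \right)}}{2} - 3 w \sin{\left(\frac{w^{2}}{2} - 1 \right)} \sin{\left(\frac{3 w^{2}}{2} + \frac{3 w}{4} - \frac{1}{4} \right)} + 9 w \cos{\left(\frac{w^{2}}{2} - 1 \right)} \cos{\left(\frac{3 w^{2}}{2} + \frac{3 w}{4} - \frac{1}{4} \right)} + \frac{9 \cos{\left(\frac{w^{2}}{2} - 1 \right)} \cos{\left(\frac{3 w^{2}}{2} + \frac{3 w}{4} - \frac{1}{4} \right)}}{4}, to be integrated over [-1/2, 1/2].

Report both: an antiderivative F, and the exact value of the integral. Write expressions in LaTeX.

Antiderivative: F(w) = \frac{3 \left(2 w^{4} - 5 w^{3} + 2 \sin{\left(\frac{3 w^{2}}{2} + \frac{3 w}{4} - \frac{1}{4} \right)}\right) \cos{\left(\frac{w^{2}}{2} - 1 \right)}}{2}; value = - \frac{15 \cos{\left(\frac{7}{8} \right)}}{8} + 3 \sin{\left(\frac{1}{4} \right)} \cos{\left(\frac{7}{8} \right)} + 3 \sin{\left(\frac{1}{2} \right)} \cos{\left(\frac{7}{8} \right)}

Recognize the product-rule pattern: f = u'v + uv' with u = 3 w^{4} - \frac{15 w^{3}}{2} + 3 \sin{\left(\frac{3 w^{2}}{2} + \frac{3 w}{4} - \frac{1}{4} \right)}, v = \cos{\left(\frac{w^{2}}{2} - 1 \right)}, so integration by parts undoes it.
F(w) = \frac{3 \left(2 w^{4} - 5 w^{3} + 2 \sin{\left(\frac{3 w^{2}}{2} + \frac{3 w}{4} - \frac{1}{4} \right)}\right) \cos{\left(\frac{w^{2}}{2} - 1 \right)}}{2} is an antiderivative of f.
Check: d/dw[\frac{3 \left(2 w^{4} - 5 w^{3} + 2 \sin{\left(\frac{3 w^{2}}{2} + \frac{3 w}{4} - \frac{1}{4} \right)}\right) \cos{\left(\frac{w^{2}}{2} - 1 \right)}}{2}] = - 3 w^{5} \sin{\left(\frac{w^{2}}{2} - 1 \right)} + \frac{15 w^{4} \sin{\left(\frac{w^{2}}{2} - 1 \right)}}{2} + 12 w^{3} \cos{\left(\frac{w^{2}}{2} - 1 \right)} - \frac{45 w^{2} \cos{\left(\frac{w^{2}}{2} - 1 \right)}}{2} - 3 w \sin{\left(\frac{w^{2}}{2} - 1 \right)} \sin{\left(\frac{3 w^{2}}{2} + \frac{3 w}{4} - \frac{1}{4} \right)} + 9 w \cos{\left(\frac{w^{2}}{2} - 1 \right)} \cos{\left(\frac{3 w^{2}}{2} + \frac{3 w}{4} - \frac{1}{4} \right)} + \frac{9 \cos{\left(\frac{w^{2}}{2} - 1 \right)} \cos{\left(\frac{3 w^{2}}{2} + \frac{3 w}{4} - \frac{1}{4} \right)}}{4} = f(w).
F(1/2) = - \frac{3 \cos{\left(\frac{7}{8} \right)}}{4} + 3 \sin{\left(\frac{1}{2} \right)} \cos{\left(\frac{7}{8} \right)}; F(-1/2) = - 3 \sin{\left(\frac{1}{4} \right)} \cos{\left(\frac{7}{8} \right)} + \frac{9 \cos{\left(\frac{7}{8} \right)}}{8}.
Integral = F(1/2) - F(-1/2) = - \frac{15 \cos{\left(\frac{7}{8} \right)}}{8} + 3 \sin{\left(\frac{1}{4} \right)} \cos{\left(\frac{7}{8} \right)} + 3 \sin{\left(\frac{1}{2} \right)} \cos{\left(\frac{7}{8} \right)}.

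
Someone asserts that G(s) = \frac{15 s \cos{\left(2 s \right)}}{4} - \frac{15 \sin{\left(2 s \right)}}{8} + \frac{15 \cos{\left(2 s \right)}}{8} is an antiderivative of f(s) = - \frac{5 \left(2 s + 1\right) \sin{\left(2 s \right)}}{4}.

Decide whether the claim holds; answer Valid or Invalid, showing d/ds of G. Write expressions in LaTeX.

d/ds[G] = - \frac{15 s \sin{\left(2 s \right)}}{2} - \frac{15 \sin{\left(2 s \right)}}{4}
d/ds[G] - f(s) = - 5 s \sin{\left(2 s \right)} - \frac{5 \sin{\left(2 s \right)}}{2} != 0.

Invalid: d/ds[G] - f = - 5 s \sin{\left(2 s \right)} - \frac{5 \sin{\left(2 s \right)}}{2}, which is not 0.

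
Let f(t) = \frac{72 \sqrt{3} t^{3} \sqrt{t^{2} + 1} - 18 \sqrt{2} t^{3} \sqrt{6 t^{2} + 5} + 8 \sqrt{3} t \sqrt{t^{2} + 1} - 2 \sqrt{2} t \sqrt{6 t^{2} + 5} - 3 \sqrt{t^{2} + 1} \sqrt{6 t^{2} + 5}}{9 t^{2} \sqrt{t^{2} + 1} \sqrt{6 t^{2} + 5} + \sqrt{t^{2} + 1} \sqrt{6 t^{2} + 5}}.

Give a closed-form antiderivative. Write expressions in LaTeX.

An antiderivative is F(t) = 4 \sqrt{2 t^{2} + \frac{5}{3}} - 2 \sqrt{2 t^{2} + 2} - \operatorname{atan}{\left(3 t \right)}.

A candidate is checked by its d/dt: the result must match f(t).
Check: d/dt[4 \sqrt{2 t^{2} + \frac{5}{3}} - 2 \sqrt{2 t^{2} + 2} - \operatorname{atan}{\left(3 t \right)}] = \frac{72 \sqrt{3} t^{3} \sqrt{t^{2} + 1} - 18 \sqrt{2} t^{3} \sqrt{6 t^{2} + 5} + 8 \sqrt{3} t \sqrt{t^{2} + 1} - 2 \sqrt{2} t \sqrt{6 t^{2} + 5} - 3 \sqrt{t^{2} + 1} \sqrt{6 t^{2} + 5}}{9 t^{2} \sqrt{t^{2} + 1} \sqrt{6 t^{2} + 5} + \sqrt{t^{2} + 1} \sqrt{6 t^{2} + 5}} = f(t).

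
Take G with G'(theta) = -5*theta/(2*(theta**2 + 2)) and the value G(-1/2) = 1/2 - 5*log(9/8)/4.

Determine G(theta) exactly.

The substitution u = theta**2/2 + 1 works: G'(theta) is exactly (dG/du)*(du/dtheta) for that inner function.
A general antiderivative is -5*log(theta**2/2 + 1)/4 + C.
The condition gives C = 1/2 - 5*log(9/8)/4 - (-5*log(9/8)/4) = 1/2.
So G(theta) = 1/2 - 5*log(theta**2/2 + 1)/4.
Check: d/dtheta[1/2 - 5*log(theta**2/2 + 1)/4] = -5*theta/(2*theta**2 + 4), which equals G'(theta).

G(theta) = 1/2 - 5*log(theta**2/2 + 1)/4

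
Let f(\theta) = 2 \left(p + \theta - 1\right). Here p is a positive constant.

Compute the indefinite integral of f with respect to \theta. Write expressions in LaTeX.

Any candidate F(\theta) must reproduce f(\theta) exactly when differentiated.
Check: d/d\theta[2 p \theta + \theta^{2} - 2 \theta] = 2 p + 2 \theta - 2, which equals f(\theta).

F(\theta) = 2 p \theta + \theta^{2} - 2 \theta + C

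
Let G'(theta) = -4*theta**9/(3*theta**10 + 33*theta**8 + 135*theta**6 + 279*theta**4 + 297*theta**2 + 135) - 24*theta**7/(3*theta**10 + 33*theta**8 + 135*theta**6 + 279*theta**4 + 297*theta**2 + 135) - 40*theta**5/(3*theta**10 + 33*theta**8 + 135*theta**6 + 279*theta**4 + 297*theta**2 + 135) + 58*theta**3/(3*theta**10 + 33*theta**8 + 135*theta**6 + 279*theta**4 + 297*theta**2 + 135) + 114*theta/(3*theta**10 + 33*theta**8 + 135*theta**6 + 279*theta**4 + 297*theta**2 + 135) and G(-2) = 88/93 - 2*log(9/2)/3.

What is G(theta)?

G(theta) = -(2*theta**4*log(theta**2/2 + 5/2) - 3*theta**4 + 6*theta**2*log(theta**2/2 + 5/2) - 9*theta**2 + 6*log(theta**2/2 + 5/2) - 4)/(3*(theta**4 + 3*theta**2 + 3))

The integrand splits into summands that can be handled one at a time.
A general antiderivative is -2*log(theta**2/2 + 5/2)/3 - 5/(3*(theta**4 + 3*theta**2 + 3)) + C.
The condition gives C = 88/93 - 2*log(9/2)/3 - (-2*log(9/2)/3 - 5/93) = 1.
So G(theta) = -(2*theta**4*log(theta**2/2 + 5/2) - 3*theta**4 + 6*theta**2*log(theta**2/2 + 5/2) - 9*theta**2 + 6*log(theta**2/2 + 5/2) - 4)/(3*(theta**4 + 3*theta**2 + 3)).
Check: d/dtheta[-(2*theta**4*log(theta**2/2 + 5/2) - 3*theta**4 + 6*theta**2*log(theta**2/2 + 5/2) - 9*theta**2 + 6*log(theta**2/2 + 5/2) - 4)/(3*(theta**4 + 3*theta**2 + 3))] = (-4*theta**9 - 24*theta**7 - 40*theta**5 + 58*theta**3 + 114*theta)/(3*theta**10 + 33*theta**8 + 135*theta**6 + 279*theta**4 + 297*theta**2 + 135), which equals G'(theta).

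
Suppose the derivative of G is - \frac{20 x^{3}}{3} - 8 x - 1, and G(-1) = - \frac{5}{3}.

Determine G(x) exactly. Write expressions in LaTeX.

G(x) = - \frac{5 x^{4}}{3} - 4 x^{2} - x + 3

The integrand splits into summands that can be handled one at a time.
A general antiderivative is - \frac{5 x^{4}}{3} - 4 x^{2} - x + 1 + C.
The condition gives C = - \frac{5}{3} - (- \frac{11}{3}) = 2.
So G(x) = - \frac{5 x^{4}}{3} - 4 x^{2} - x + 3.
Check: d/dx[- \frac{5 x^{4}}{3} - 4 x^{2} - x + 3] = - \frac{20 x^{3}}{3} - 8 x - 1 = G'(x).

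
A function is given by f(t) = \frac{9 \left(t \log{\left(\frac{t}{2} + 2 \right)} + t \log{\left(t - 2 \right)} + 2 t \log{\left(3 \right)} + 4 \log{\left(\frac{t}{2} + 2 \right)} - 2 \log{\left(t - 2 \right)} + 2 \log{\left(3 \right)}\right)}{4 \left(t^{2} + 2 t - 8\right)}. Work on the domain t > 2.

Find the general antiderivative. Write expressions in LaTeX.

f has the shape u'v + uv' for u = \frac{9 \log{\left(3 t - 6 \right)}}{4} and v = \log{\left(\frac{3 t}{2} + 6 \right)} — it is the derivative of the product u*v.
Check: d/dt[\frac{9 \log{\left(\frac{t}{2} + 2 \right)} \log{\left(t - 2 \right)}}{4} + \frac{9 \log{\left(3 \right)} \log{\left(\frac{t}{2} + 2 \right)}}{4} + \frac{9 \log{\left(3 \right)} \log{\left(t - 2 \right)}}{4}] = \frac{9 t \log{\left(\frac{t}{2} + 2 \right)} + 9 t \log{\left(t - 2 \right)} + 18 t \log{\left(3 \right)} + 36 \log{\left(\frac{t}{2} + 2 \right)} - 18 \log{\left(t - 2 \right)} + 18 \log{\left(3 \right)}}{4 t^{2} + 8 t - 32}, which equals f(t).

F(t) = \frac{9 \log{\left(\frac{t}{2} + 2 \right)} \log{\left(t - 2 \right)}}{4} + \frac{9 \log{\left(3 \right)} \log{\left(\frac{t}{2} + 2 \right)}}{4} + \frac{9 \log{\left(3 \right)} \log{\left(t - 2 \right)}}{4} + C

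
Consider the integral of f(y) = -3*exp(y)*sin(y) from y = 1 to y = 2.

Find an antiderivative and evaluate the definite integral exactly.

Antiderivative: F(y) = 3*(-sin(y) + cos(y))*exp(y)/2; value = -3*exp(2)*sin(2)/2 + 3*exp(2)*cos(2)/2 - 3*exp(1)*cos(1)/2 + 3*exp(1)*sin(1)/2

Check any antiderivative F(y) by computing F'(y) and comparing it with f(y).
F(y) = 3*(-sin(y) + cos(y))*exp(y)/2 is an antiderivative of f.
Check: d/dy[3*(-sin(y) + cos(y))*exp(y)/2] = -3*exp(y)*sin(y) = f(y).
F(2) = -3*exp(2)*sin(2)/2 + 3*exp(2)*cos(2)/2; F(1) = -3*exp(1)*sin(1)/2 + 3*exp(1)*cos(1)/2.
Integral = F(2) - F(1) = -3*exp(2)*sin(2)/2 + 3*exp(2)*cos(2)/2 - 3*exp(1)*cos(1)/2 + 3*exp(1)*sin(1)/2.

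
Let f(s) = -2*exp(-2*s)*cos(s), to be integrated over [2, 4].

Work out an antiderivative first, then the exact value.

Antiderivative: F(s) = -2*exp(-2*s)*sin(s)/5 + 4*exp(-2*s)*cos(s)/5; value = 4*exp(-8)*cos(4)/5 - 2*exp(-8)*sin(4)/5 - 4*exp(-4)*cos(2)/5 + 2*exp(-4)*sin(2)/5

A first test for any F(s): its s-derivative must equal f(s) identically.
F(s) = -2*exp(-2*s)*sin(s)/5 + 4*exp(-2*s)*cos(s)/5 is an antiderivative of f.
Check: d/ds[-2*exp(-2*s)*sin(s)/5 + 4*exp(-2*s)*cos(s)/5] = -2*exp(-2*s)*cos(s) = f(s).
F(4) = 4*exp(-8)*cos(4)/5 - 2*exp(-8)*sin(4)/5; F(2) = -2*exp(-4)*sin(2)/5 + 4*exp(-4)*cos(2)/5.
Integral = F(4) - F(2) = 4*exp(-8)*cos(4)/5 - 2*exp(-8)*sin(4)/5 - 4*exp(-4)*cos(2)/5 + 2*exp(-4)*sin(2)/5.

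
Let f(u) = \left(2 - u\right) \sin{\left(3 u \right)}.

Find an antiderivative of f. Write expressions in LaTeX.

Recover f(u) by differentiating a candidate F(u); any mismatch rules it out.
Check: d/du[\frac{u \cos{\left(3 u \right)}}{3} - \frac{\sin{\left(3 u \right)}}{9} - \frac{2 \cos{\left(3 u \right)}}{3}] = - u \sin{\left(3 u \right)} + 2 \sin{\left(3 u \right)}, which equals f(u).

An antiderivative is F(u) = \frac{u \cos{\left(3 u \right)}}{3} - \frac{\sin{\left(3 u \right)}}{9} - \frac{2 \cos{\left(3 u \right)}}{3}.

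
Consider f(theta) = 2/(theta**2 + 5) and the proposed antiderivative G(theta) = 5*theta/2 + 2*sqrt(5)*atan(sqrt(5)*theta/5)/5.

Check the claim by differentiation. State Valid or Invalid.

Invalid: d/dtheta[G] - f = 5/2, which is not 0.

d/dtheta[G] = (5*theta**2 + 29)/(2*theta**2 + 10)
d/dtheta[G] - f(theta) = 5/2 != 0.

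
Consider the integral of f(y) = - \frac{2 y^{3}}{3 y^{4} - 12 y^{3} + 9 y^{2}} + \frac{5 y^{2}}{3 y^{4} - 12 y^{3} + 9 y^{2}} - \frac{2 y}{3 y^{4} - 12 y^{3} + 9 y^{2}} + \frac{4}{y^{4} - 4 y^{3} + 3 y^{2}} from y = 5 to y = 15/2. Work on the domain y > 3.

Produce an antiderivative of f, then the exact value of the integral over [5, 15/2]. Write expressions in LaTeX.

The denominator factors as 3 y^{2} \left(y - 3\right) \left(y - 1\right); partial fractions split f into directly integrable pieces: - \frac{13}{6 \left(y - 1\right)} - \frac{1}{18 \left(y - 3\right)} + \frac{14}{9 y} + \frac{4}{3 y^{2}}.
F(y) = \frac{28 y \log{\left(y \right)} - y \log{\left(y - 3 \right)} - 39 y \log{\left(y - 1 \right)} - 24}{18 y} is an antiderivative of f.
Check: d/dy[\frac{28 y \log{\left(y \right)} - y \log{\left(y - 3 \right)} - 39 y \log{\left(y - 1 \right)} - 24}{18 y}] = \frac{- 2 y^{3} + 5 y^{2} - 2 y + 12}{3 y^{4} - 12 y^{3} + 9 y^{2}}, which equals f(y).
F(15/2) = - \frac{13 \log{\left(\frac{13}{2} \right)}}{6} - \frac{8}{45} - \frac{\log{\left(\frac{9}{2} \right)}}{18} + \frac{14 \log{\left(\frac{15}{2} \right)}}{9}; F(5) = - \frac{13 \log{\left(4 \right)}}{6} - \frac{4}{15} - \frac{\log{\left(2 \right)}}{18} + \frac{14 \log{\left(5 \right)}}{9}.
Integral = F(15/2) - F(5) = - \frac{13 \log{\left(\frac{13}{2} \right)}}{6} - \frac{14 \log{\left(5 \right)}}{9} - \frac{\log{\left(\frac{9}{2} \right)}}{18} + \frac{\log{\left(2 \right)}}{18} + \frac{4}{45} + \frac{13 \log{\left(4 \right)}}{6} + \frac{14 \log{\left(\frac{15}{2} \right)}}{9}.

Antiderivative: F(y) = \frac{28 y \log{\left(y \right)} - y \log{\left(y - 3 \right)} - 39 y \log{\left(y - 1 \right)} - 24}{18 y}; value = - \frac{13 \log{\left(\frac{13}{2} \right)}}{6} - \frac{14 \log{\left(5 \right)}}{9} - \frac{\log{\left(\frac{9}{2} \right)}}{18} + \frac{\log{\left(2 \right)}}{18} + \frac{4}{45} + \frac{13 \log{\left(4 \right)}}{6} + \frac{14 \log{\left(\frac{15}{2} \right)}}{9}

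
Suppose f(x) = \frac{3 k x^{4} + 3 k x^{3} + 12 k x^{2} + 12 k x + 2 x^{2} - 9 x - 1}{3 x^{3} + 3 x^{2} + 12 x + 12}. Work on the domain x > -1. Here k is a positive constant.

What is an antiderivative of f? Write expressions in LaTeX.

A candidate is checked by its d/dx: the result must match f(x).
Check: d/dx[\frac{3 k x^{2} + 4 \log{\left(\frac{3 x}{2} + \frac{3}{2} \right)} - 9 \operatorname{atan}{\left(\frac{x}{2} \right)}}{6}] = \frac{3 k x^{4} + 3 k x^{3} + 12 k x^{2} + 12 k x + 2 x^{2} - 9 x - 1}{3 x^{3} + 3 x^{2} + 12 x + 12} = f(x).

An antiderivative is F(x) = \frac{3 k x^{2} + 4 \log{\left(\frac{3 x}{2} + \frac{3}{2} \right)} - 9 \operatorname{atan}{\left(\frac{x}{2} \right)}}{6}.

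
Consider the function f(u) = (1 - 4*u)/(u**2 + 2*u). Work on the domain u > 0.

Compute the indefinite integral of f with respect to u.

Factor the denominator (u*(u + 2)) and decompose: f = -9/(2*(u + 2)) + 1/(2*u); each piece integrates to a log, atan, or power term.
Check: d/du[-(-log(u) + 9*log(u + 2))/2] = (1 - 4*u)/(u**2 + 2*u) = f(u).

F(u) = -(-log(u) + 9*log(u + 2))/2 + C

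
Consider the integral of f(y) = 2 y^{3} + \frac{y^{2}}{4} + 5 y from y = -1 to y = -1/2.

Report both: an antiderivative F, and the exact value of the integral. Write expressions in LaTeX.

Antiderivative: F(y) = \frac{y^{4}}{2} + \frac{y^{3}}{12} + \frac{5 y^{2}}{2}; value = - \frac{109}{48}

Integrate term by term and add the pieces.
F(y) = \frac{y^{4}}{2} + \frac{y^{3}}{12} + \frac{5 y^{2}}{2} is an antiderivative of f.
Check: d/dy[\frac{y^{4}}{2} + \frac{y^{3}}{12} + \frac{5 y^{2}}{2}] = 2 y^{3} + \frac{y^{2}}{4} + 5 y = f(y).
F(-1/2) = \frac{31}{48}; F(-1) = \frac{35}{12}.
Integral = F(-1/2) - F(-1) = - \frac{109}{48}.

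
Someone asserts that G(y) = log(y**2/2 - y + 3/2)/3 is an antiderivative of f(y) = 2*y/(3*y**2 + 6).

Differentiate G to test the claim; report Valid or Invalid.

Invalid: d/dy[G] - f = (2*y**2 - 2*y - 4)/(3*y**4 - 6*y**3 + 15*y**2 - 12*y + 18), which is not 0.

d/dy[G] = (2*y - 2)/(3*y**2 - 6*y + 9)
d/dy[G] - f(y) = (2*y**2 - 2*y - 4)/(3*y**4 - 6*y**3 + 15*y**2 - 12*y + 18) != 0.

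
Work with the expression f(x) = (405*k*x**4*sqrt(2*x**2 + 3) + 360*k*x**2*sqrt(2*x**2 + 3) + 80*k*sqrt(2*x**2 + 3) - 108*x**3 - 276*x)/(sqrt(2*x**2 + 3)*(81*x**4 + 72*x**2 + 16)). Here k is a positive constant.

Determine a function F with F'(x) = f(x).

An antiderivative is F(x) = (5*k*x*(9*x**2 + 4) + 6*sqrt(2*x**2 + 3))/(9*x**2 + 4).

Any candidate F(x) must reproduce f(x) exactly when differentiated.
Check: d/dx[(5*k*x*(9*x**2 + 4) + 6*sqrt(2*x**2 + 3))/(9*x**2 + 4)] = (405*k*x**4*sqrt(2*x**2 + 3) + 360*k*x**2*sqrt(2*x**2 + 3) + 80*k*sqrt(2*x**2 + 3) - 108*x**3 - 276*x)/(81*x**4*sqrt(2*x**2 + 3) + 72*x**2*sqrt(2*x**2 + 3) + 16*sqrt(2*x**2 + 3)), which equals f(x).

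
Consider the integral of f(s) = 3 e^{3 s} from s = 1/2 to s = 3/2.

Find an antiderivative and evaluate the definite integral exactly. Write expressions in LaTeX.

For F(s) to be correct the identity F'(s) - f(s) = 0 must hold.
F(s) = e^{3 s} is an antiderivative of f.
Check: d/ds[e^{3 s}] = 3 e^{3 s} = f(s).
F(3/2) = e^{\frac{9}{2}}; F(1/2) = e^{\frac{3}{2}}.
Integral = F(3/2) - F(1/2) = - e^{\frac{3}{2}} + e^{\frac{9}{2}}.

Antiderivative: F(s) = e^{3 s}; value = - e^{\frac{3}{2}} + e^{\frac{9}{2}}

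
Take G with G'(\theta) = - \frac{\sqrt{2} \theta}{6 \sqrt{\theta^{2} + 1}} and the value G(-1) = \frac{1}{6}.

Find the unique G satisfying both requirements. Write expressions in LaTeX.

The substitution u = \frac{\theta^{2}}{2} + \frac{1}{2} works: G'(\theta) is exactly (dG/du)*(du/d\theta) for that inner function.
A general antiderivative is - \frac{\sqrt{\frac{\theta^{2}}{2} + \frac{1}{2}}}{3} + C.
The condition gives C = \frac{1}{6} - (- \frac{1}{3}) = \frac{1}{2}.
So G(\theta) = - \frac{\sqrt{2} \sqrt{\theta^{2} + 1}}{6} + \frac{1}{2}.
Check: d/d\theta[- \frac{\sqrt{2} \sqrt{\theta^{2} + 1}}{6} + \frac{1}{2}] = - \frac{\sqrt{2} \theta}{6 \sqrt{\theta^{2} + 1}} = G'(\theta).

G(\theta) = - \frac{\sqrt{2} \sqrt{\theta^{2} + 1}}{6} + \frac{1}{2}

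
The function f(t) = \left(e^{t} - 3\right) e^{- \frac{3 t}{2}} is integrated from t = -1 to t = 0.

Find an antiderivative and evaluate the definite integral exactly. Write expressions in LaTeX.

Any candidate F(t) must reproduce f(t) exactly when differentiated.
F(t) = - 2 \left(e^{t} - 1\right) e^{- \frac{3 t}{2}} is an antiderivative of f.
Check: d/dt[- 2 \left(e^{t} - 1\right) e^{- \frac{3 t}{2}}] = \left(e^{t} - 3\right) e^{- \frac{3 t}{2}} = f(t).
F(0) = 0; F(-1) = - 2 e^{\frac{1}{2}} + 2 e^{\frac{3}{2}}.
Integral = F(0) - F(-1) = - 2 e^{\frac{3}{2}} + 2 e^{\frac{1}{2}}.

Antiderivative: F(t) = - 2 \left(e^{t} - 1\right) e^{- \frac{3 t}{2}}; value = - 2 e^{\frac{3}{2}} + 2 e^{\frac{1}{2}}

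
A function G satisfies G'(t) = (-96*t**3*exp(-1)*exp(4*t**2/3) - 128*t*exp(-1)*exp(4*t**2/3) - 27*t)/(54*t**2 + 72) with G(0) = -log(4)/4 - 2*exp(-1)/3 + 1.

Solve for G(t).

Differentiate the proposed G(t) back; it has to land on the given G'(t).
A general antiderivative is -2*exp(4*t**2/3 - 1)/3 - log(3*t**2 + 4)/4 + C.
The condition gives C = -log(4)/4 - 2*exp(-1)/3 + 1 - (-log(4)/4 - 2*exp(-1)/3) = 1.
So G(t) = -2*exp(4*t**2/3 - 1)/3 - log(3*t**2 + 4)/4 + 1.
Check: d/dt[-2*exp(4*t**2/3 - 1)/3 - log(3*t**2 + 4)/4 + 1] = (-96*t**3*exp(-1)*exp(4*t**2/3) - 128*t*exp(-1)*exp(4*t**2/3) - 27*t)/(54*t**2 + 72) = G'(t).

G(t) = -2*exp(4*t**2/3 - 1)/3 - log(3*t**2 + 4)/4 + 1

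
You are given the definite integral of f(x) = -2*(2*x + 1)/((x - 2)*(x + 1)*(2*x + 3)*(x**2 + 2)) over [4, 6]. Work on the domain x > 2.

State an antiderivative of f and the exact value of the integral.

Antiderivative: F(x) = -5*log(x - 2)/63 - 2*log(x + 1)/9 + 32*log(x + 3/2)/119 + 5*log(x**2 + 2)/306 + 26*sqrt(2)*atan(sqrt(2)*x/2)/153; value = -32*log(11/2)/119 - 2*log(7)/9 - 26*sqrt(2)*atan(2*sqrt(2))/153 - 5*log(4)/63 - 5*log(18)/306 + 5*log(2)/63 + 5*log(38)/306 + 26*sqrt(2)*atan(3*sqrt(2))/153 + 2*log(5)/9 + 32*log(15/2)/119

Factor the denominator ((x - 2)*(x + 1)*(2*x + 3)*(x**2 + 2)) and decompose: f = (5*x + 52)/(153*(x**2 + 2)) + 64/(119*(2*x + 3)) - 2/(9*(x + 1)) - 5/(63*(x - 2)); each piece integrates to a log, atan, or power term.
F(x) = -5*log(x - 2)/63 - 2*log(x + 1)/9 + 32*log(x + 3/2)/119 + 5*log(x**2 + 2)/306 + 26*sqrt(2)*atan(sqrt(2)*x/2)/153 is an antiderivative of f.
Check: d/dx[-5*log(x - 2)/63 - 2*log(x + 1)/9 + 32*log(x + 3/2)/119 + 5*log(x**2 + 2)/306 + 26*sqrt(2)*atan(sqrt(2)*x/2)/153] = (-4*x - 2)/(2*x**5 + x**4 - 3*x**3 - 4*x**2 - 14*x - 12), which equals f(x).
F(6) = -2*log(7)/9 - 5*log(4)/63 + 5*log(38)/306 + 26*sqrt(2)*atan(3*sqrt(2))/153 + 32*log(15/2)/119; F(4) = -2*log(5)/9 - 5*log(2)/63 + 5*log(18)/306 + 26*sqrt(2)*atan(2*sqrt(2))/153 + 32*log(11/2)/119.
Integral = F(6) - F(4) = -32*log(11/2)/119 - 2*log(7)/9 - 26*sqrt(2)*atan(2*sqrt(2))/153 - 5*log(4)/63 - 5*log(18)/306 + 5*log(2)/63 + 5*log(38)/306 + 26*sqrt(2)*atan(3*sqrt(2))/153 + 2*log(5)/9 + 32*log(15/2)/119.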